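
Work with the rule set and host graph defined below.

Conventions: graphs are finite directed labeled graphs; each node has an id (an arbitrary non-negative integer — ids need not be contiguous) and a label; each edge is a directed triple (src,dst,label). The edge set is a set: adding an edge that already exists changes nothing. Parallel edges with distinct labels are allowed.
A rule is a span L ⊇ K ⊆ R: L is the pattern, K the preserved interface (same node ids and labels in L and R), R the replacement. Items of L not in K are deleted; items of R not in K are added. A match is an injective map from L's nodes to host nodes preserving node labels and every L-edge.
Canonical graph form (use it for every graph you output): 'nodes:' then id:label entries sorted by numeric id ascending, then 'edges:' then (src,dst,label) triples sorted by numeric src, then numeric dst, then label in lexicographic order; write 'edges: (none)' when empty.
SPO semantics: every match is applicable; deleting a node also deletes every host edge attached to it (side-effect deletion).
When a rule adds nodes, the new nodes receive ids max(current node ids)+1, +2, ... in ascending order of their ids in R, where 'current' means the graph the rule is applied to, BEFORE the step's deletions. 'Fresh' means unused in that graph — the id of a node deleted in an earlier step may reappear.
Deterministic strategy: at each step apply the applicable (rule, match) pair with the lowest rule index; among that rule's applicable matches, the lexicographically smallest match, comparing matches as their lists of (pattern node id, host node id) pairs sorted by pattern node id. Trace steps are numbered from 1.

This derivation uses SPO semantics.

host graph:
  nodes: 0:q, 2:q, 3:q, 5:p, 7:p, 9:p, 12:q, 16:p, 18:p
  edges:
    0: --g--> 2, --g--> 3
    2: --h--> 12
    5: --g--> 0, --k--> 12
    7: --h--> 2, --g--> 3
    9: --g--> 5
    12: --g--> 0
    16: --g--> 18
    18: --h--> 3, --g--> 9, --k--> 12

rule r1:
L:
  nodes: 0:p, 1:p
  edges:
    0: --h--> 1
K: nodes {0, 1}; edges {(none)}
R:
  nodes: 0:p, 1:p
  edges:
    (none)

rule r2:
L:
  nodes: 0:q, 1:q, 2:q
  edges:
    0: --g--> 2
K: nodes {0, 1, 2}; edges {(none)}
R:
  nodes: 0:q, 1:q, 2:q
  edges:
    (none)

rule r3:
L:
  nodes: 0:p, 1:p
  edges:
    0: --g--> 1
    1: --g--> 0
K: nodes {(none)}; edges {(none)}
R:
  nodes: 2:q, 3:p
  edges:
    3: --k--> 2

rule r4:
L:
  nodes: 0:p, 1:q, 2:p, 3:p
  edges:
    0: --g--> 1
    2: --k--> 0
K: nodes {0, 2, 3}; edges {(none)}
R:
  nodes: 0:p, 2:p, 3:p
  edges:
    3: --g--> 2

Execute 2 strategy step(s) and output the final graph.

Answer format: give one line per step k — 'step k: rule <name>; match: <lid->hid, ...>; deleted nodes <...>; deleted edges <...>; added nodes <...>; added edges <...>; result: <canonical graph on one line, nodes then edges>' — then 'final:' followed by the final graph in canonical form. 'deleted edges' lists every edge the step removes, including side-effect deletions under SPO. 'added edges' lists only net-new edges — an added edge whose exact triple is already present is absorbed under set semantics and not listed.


step 1: rule r2; match: 0->0, 1->2, 2->3; deleted nodes (none); deleted edges (0,3,g); added nodes (none); added edges (none); result: nodes: 0:q, 2:q, 3:q, 5:p, 7:p, 9:p, 12:q, 16:p, 18:p edges: (0,2,g); (2,12,h); (5,0,g); (5,12,k); (7,2,h); (7,3,g); (9,5,g); (12,0,g); (16,18,g); (18,3,h); (18,9,g); (18,12,k)
step 2: rule r2; match: 0->0, 1->3, 2->2; deleted nodes (none); deleted edges (0,2,g); added nodes (none); added edges (none); result: nodes: 0:q, 2:q, 3:q, 5:p, 7:p, 9:p, 12:q, 16:p, 18:p edges: (2,12,h); (5,0,g); (5,12,k); (7,2,h); (7,3,g); (9,5,g); (12,0,g); (16,18,g); (18,3,h); (18,9,g); (18,12,k)
final:
nodes: 0:q, 2:q, 3:q, 5:p, 7:p, 9:p, 12:q, 16:p, 18:p
edges: (2,12,h); (5,0,g); (5,12,k); (7,2,h); (7,3,g); (9,5,g); (12,0,g); (16,18,g); (18,3,h); (18,9,g); (18,12,k)


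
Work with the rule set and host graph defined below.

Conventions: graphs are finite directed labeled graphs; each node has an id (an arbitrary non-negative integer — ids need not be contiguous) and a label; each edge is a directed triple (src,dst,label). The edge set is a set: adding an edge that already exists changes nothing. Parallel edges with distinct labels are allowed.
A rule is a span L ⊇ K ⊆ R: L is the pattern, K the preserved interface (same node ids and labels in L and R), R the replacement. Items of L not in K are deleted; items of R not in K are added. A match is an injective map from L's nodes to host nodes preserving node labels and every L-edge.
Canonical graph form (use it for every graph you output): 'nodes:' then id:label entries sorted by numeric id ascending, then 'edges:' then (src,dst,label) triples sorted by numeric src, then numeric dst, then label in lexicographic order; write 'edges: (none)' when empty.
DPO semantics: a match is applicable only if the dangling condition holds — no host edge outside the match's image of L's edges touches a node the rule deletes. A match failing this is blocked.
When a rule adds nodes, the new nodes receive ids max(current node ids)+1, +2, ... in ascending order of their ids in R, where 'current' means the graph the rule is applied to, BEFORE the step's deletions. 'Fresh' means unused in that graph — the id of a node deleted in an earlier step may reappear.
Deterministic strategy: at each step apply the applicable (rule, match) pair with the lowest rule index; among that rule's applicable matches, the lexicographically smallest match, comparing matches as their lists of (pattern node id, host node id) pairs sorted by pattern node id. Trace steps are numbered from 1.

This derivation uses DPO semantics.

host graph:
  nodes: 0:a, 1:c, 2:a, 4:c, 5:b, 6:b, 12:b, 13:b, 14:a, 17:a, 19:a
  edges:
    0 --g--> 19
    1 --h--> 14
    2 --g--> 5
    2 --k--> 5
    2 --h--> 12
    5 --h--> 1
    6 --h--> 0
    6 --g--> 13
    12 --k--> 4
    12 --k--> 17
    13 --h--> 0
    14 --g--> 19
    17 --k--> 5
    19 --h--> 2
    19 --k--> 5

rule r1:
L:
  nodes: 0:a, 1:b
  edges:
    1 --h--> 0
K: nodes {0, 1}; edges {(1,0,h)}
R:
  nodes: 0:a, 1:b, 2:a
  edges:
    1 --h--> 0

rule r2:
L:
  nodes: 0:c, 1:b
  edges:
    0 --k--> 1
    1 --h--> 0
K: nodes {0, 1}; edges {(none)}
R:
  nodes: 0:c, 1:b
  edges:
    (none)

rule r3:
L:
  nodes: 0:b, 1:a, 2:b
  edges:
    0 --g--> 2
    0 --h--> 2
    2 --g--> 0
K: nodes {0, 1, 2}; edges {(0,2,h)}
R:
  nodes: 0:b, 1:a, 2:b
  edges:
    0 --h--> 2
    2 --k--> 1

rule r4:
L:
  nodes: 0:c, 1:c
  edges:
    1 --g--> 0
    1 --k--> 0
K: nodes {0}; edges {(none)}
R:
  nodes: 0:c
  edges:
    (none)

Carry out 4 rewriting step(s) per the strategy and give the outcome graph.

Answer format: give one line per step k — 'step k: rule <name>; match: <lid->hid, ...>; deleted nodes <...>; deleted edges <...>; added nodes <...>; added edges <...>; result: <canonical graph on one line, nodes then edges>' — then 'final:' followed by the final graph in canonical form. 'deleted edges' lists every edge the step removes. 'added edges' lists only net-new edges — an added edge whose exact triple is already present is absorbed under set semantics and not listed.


step 1: rule r1; match: 0->0, 1->6; deleted nodes (none); deleted edges (none); added nodes 20; added edges (none); result: nodes: 0:a, 1:c, 2:a, 4:c, 5:b, 6:b, 12:b, 13:b, 14:a, 17:a, 19:a, 20:a edges: (0,19,g); (1,14,h); (2,5,g); (2,5,k); (2,12,h); (5,1,h); (6,0,h); (6,13,g); (12,4,k); (12,17,k); (13,0,h); (14,19,g); (17,5,k); (19,2,h); (19,5,k)
step 2: rule r1; match: 0->0, 1->6; deleted nodes (none); deleted edges (none); added nodes 21; added edges (none); result: nodes: 0:a, 1:c, 2:a, 4:c, 5:b, 6:b, 12:b, 13:b, 14:a, 17:a, 19:a, 20:a, 21:a edges: (0,19,g); (1,14,h); (2,5,g); (2,5,k); (2,12,h); (5,1,h); (6,0,h); (6,13,g); (12,4,k); (12,17,k); (13,0,h); (14,19,g); (17,5,k); (19,2,h); (19,5,k)
step 3: rule r1; match: 0->0, 1->6; deleted nodes (none); deleted edges (none); added nodes 22; added edges (none); result: nodes: 0:a, 1:c, 2:a, 4:c, 5:b, 6:b, 12:b, 13:b, 14:a, 17:a, 19:a, 20:a, 21:a, 22:a edges: (0,19,g); (1,14,h); (2,5,g); (2,5,k); (2,12,h); (5,1,h); (6,0,h); (6,13,g); (12,4,k); (12,17,k); (13,0,h); (14,19,g); (17,5,k); (19,2,h); (19,5,k)
step 4: rule r1; match: 0->0, 1->6; deleted nodes (none); deleted edges (none); added nodes 23; added edges (none); result: nodes: 0:a, 1:c, 2:a, 4:c, 5:b, 6:b, 12:b, 13:b, 14:a, 17:a, 19:a, 20:a, 21:a, 22:a, 23:a edges: (0,19,g); (1,14,h); (2,5,g); (2,5,k); (2,12,h); (5,1,h); (6,0,h); (6,13,g); (12,4,k); (12,17,k); (13,0,h); (14,19,g); (17,5,k); (19,2,h); (19,5,k)
final:
nodes: 0:a, 1:c, 2:a, 4:c, 5:b, 6:b, 12:b, 13:b, 14:a, 17:a, 19:a, 20:a, 21:a, 22:a, 23:a
edges: (0,19,g); (1,14,h); (2,5,g); (2,5,k); (2,12,h); (5,1,h); (6,0,h); (6,13,g); (12,4,k); (12,17,k); (13,0,h); (14,19,g); (17,5,k); (19,2,h); (19,5,k)


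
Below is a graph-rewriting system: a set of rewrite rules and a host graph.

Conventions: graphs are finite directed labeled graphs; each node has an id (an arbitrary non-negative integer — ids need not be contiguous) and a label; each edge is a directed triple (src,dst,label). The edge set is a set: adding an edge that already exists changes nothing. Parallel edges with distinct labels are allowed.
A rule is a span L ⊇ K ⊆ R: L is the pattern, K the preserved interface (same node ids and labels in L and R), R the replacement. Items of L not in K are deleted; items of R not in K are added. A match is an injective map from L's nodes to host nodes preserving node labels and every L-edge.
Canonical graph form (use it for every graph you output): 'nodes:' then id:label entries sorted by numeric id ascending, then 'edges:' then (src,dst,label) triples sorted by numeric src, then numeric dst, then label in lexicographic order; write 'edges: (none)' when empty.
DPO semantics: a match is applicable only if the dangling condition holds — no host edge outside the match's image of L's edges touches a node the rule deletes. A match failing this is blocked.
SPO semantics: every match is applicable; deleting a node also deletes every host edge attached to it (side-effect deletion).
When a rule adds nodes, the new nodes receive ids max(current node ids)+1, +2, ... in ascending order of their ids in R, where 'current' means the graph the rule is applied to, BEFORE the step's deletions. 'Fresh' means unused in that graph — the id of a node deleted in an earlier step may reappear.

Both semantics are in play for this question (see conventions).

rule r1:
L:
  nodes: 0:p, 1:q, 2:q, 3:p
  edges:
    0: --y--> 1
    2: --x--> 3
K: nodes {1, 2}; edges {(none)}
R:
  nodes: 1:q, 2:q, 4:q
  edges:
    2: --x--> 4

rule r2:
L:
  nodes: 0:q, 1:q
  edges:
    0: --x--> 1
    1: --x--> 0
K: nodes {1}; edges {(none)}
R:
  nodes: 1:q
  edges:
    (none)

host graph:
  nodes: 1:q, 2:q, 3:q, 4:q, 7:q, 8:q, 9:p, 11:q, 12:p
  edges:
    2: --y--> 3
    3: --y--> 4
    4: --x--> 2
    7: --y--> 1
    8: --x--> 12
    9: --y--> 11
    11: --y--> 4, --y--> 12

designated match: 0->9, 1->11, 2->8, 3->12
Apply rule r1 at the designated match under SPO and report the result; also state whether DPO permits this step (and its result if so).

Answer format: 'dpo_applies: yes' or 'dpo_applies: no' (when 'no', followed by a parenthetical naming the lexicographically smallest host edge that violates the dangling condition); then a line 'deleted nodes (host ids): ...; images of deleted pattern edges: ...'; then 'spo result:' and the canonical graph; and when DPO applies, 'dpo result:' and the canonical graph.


dpo_applies: no
(the rule deletes node 12, which keeps host edge (11,12,y) outside the match image — the dangling condition fails, DPO blocks; SPO proceeds and side-deletes such edges)
deleted nodes (host ids): 9, 12; images of deleted pattern edges: (8,12,x); (9,11,y)
spo result:
nodes: 1:q, 2:q, 3:q, 4:q, 7:q, 8:q, 11:q, 13:q
edges: (2,3,y); (3,4,y); (4,2,x); (7,1,y); (8,13,x); (11,4,y)


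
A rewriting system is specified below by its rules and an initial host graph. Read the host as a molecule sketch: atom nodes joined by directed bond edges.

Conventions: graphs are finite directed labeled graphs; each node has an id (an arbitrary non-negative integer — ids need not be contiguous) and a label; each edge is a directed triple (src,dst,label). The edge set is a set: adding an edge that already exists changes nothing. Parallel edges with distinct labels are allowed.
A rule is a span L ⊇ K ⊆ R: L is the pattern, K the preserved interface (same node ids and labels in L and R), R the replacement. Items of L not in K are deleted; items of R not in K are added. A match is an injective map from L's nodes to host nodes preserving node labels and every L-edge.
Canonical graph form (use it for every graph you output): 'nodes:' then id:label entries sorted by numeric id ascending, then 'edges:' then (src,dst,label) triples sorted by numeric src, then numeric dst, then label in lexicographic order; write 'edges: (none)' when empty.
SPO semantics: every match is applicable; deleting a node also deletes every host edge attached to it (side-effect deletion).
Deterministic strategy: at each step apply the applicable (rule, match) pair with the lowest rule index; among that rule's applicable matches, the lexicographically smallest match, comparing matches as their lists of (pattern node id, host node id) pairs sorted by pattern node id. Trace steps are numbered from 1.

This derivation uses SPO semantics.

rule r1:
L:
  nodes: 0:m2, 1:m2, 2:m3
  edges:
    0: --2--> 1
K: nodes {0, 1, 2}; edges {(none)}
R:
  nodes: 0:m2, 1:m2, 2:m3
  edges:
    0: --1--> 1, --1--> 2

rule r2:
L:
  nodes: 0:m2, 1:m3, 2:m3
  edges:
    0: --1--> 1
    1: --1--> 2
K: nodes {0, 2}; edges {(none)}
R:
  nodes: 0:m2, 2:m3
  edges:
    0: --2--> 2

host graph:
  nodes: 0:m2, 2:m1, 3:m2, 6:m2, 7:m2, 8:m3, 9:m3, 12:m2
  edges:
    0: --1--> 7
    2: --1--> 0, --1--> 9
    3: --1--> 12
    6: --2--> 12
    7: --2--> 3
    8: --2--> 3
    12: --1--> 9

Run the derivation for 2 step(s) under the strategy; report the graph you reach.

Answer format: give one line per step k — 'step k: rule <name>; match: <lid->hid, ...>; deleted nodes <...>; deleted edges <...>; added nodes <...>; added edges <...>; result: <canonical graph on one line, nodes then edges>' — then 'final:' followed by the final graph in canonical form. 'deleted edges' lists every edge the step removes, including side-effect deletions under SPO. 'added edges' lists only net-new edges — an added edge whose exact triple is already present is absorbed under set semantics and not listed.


step 1: rule r1; match: 0->6, 1->12, 2->8; deleted nodes (none); deleted edges (6,12,2); added nodes (none); added edges (6,8,1); (6,12,1); result: nodes: 0:m2, 2:m1, 3:m2, 6:m2, 7:m2, 8:m3, 9:m3, 12:m2 edges: (0,7,1); (2,0,1); (2,9,1); (3,12,1); (6,8,1); (6,12,1); (7,3,2); (8,3,2); (12,9,1)
step 2: rule r1; match: 0->7, 1->3, 2->8; deleted nodes (none); deleted edges (7,3,2); added nodes (none); added edges (7,3,1); (7,8,1); result: nodes: 0:m2, 2:m1, 3:m2, 6:m2, 7:m2, 8:m3, 9:m3, 12:m2 edges: (0,7,1); (2,0,1); (2,9,1); (3,12,1); (6,8,1); (6,12,1); (7,3,1); (7,8,1); (8,3,2); (12,9,1)
final:
nodes: 0:m2, 2:m1, 3:m2, 6:m2, 7:m2, 8:m3, 9:m3, 12:m2
edges: (0,7,1); (2,0,1); (2,9,1); (3,12,1); (6,8,1); (6,12,1); (7,3,1); (7,8,1); (8,3,2); (12,9,1)


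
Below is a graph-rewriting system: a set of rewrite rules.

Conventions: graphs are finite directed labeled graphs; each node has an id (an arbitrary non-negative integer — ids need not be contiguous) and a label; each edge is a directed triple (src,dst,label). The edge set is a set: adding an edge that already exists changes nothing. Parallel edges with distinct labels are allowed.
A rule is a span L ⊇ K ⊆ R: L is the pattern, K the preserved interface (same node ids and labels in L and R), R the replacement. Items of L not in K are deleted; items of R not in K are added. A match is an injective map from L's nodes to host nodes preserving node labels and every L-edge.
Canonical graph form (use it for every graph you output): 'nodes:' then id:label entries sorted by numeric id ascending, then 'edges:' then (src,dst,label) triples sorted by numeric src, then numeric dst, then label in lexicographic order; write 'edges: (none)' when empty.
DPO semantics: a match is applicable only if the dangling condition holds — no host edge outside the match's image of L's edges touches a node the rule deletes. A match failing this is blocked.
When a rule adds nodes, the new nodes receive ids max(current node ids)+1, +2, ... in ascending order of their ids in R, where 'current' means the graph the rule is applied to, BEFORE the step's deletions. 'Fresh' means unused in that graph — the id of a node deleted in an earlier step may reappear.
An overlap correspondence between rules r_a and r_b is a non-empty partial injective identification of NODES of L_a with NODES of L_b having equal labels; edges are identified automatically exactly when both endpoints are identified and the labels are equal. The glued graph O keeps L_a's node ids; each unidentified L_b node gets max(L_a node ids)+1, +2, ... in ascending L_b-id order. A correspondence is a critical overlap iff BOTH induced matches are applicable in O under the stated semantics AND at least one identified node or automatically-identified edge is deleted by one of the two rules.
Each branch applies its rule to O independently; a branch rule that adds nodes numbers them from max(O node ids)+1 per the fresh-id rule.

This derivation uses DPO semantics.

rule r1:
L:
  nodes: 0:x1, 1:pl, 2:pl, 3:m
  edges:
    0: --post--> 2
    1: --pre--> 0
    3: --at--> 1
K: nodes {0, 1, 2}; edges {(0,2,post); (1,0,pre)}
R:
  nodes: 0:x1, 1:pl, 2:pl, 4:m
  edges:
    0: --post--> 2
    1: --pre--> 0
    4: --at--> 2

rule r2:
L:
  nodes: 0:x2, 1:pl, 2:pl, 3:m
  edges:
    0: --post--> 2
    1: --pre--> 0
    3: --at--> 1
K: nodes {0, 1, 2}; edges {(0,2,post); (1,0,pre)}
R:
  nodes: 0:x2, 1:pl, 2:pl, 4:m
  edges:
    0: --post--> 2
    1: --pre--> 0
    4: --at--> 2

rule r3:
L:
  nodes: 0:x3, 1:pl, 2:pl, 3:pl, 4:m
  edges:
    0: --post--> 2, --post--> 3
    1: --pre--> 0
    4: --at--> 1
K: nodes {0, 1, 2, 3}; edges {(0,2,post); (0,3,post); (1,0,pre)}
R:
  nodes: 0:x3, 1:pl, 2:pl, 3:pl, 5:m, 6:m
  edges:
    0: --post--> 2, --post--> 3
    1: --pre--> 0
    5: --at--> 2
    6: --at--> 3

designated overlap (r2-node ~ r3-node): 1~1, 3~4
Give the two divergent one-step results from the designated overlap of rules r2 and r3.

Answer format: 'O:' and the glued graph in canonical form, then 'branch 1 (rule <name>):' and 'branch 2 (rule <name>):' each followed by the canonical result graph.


O:
nodes: 0:x2, 1:pl, 2:pl, 3:m, 4:x3, 5:pl, 6:pl
edges: (0,2,post); (1,0,pre); (1,4,pre); (3,1,at); (4,5,post); (4,6,post)
branch 1 (rule r2):
nodes: 0:x2, 1:pl, 2:pl, 4:x3, 5:pl, 6:pl, 7:m
edges: (0,2,post); (1,0,pre); (1,4,pre); (4,5,post); (4,6,post); (7,2,at)
branch 2 (rule r3):
nodes: 0:x2, 1:pl, 2:pl, 4:x3, 5:pl, 6:pl, 7:m, 8:m
edges: (0,2,post); (1,0,pre); (1,4,pre); (4,5,post); (4,6,post); (7,5,at); (8,6,at)


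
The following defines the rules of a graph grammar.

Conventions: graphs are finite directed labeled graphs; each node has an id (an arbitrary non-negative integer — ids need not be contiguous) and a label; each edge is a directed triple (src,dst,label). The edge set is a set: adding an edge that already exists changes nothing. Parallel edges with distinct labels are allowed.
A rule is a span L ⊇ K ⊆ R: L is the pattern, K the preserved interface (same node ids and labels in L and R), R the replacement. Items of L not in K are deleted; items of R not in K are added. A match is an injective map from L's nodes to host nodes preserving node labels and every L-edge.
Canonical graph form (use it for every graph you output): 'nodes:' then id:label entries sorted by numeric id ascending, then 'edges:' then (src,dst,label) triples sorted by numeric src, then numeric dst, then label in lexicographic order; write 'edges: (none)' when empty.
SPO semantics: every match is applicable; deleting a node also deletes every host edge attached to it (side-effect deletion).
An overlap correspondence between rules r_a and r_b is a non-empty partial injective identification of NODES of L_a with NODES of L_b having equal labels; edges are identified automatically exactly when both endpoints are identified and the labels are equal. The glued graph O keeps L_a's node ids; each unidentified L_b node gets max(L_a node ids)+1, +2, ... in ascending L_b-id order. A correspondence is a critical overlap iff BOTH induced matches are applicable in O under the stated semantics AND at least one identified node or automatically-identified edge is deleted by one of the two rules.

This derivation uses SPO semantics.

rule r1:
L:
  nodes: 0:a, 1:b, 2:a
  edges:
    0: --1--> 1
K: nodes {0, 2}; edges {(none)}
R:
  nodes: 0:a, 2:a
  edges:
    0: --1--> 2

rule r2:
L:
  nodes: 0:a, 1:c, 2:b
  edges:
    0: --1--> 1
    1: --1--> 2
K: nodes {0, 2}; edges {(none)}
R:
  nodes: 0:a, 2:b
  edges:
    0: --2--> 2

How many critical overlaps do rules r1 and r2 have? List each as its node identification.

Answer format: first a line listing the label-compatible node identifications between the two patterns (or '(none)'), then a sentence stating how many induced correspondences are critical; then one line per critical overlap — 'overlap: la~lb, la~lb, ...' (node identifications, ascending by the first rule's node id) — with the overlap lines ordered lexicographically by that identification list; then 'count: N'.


label-compatible node identifications between L(r1) and L(r2): 0~0, 1~2, 2~0
3 of the induced correspondences are critical overlaps of r1 and r2.
overlap: 0~0, 1~2
overlap: 1~2
overlap: 1~2, 2~0
count: 3


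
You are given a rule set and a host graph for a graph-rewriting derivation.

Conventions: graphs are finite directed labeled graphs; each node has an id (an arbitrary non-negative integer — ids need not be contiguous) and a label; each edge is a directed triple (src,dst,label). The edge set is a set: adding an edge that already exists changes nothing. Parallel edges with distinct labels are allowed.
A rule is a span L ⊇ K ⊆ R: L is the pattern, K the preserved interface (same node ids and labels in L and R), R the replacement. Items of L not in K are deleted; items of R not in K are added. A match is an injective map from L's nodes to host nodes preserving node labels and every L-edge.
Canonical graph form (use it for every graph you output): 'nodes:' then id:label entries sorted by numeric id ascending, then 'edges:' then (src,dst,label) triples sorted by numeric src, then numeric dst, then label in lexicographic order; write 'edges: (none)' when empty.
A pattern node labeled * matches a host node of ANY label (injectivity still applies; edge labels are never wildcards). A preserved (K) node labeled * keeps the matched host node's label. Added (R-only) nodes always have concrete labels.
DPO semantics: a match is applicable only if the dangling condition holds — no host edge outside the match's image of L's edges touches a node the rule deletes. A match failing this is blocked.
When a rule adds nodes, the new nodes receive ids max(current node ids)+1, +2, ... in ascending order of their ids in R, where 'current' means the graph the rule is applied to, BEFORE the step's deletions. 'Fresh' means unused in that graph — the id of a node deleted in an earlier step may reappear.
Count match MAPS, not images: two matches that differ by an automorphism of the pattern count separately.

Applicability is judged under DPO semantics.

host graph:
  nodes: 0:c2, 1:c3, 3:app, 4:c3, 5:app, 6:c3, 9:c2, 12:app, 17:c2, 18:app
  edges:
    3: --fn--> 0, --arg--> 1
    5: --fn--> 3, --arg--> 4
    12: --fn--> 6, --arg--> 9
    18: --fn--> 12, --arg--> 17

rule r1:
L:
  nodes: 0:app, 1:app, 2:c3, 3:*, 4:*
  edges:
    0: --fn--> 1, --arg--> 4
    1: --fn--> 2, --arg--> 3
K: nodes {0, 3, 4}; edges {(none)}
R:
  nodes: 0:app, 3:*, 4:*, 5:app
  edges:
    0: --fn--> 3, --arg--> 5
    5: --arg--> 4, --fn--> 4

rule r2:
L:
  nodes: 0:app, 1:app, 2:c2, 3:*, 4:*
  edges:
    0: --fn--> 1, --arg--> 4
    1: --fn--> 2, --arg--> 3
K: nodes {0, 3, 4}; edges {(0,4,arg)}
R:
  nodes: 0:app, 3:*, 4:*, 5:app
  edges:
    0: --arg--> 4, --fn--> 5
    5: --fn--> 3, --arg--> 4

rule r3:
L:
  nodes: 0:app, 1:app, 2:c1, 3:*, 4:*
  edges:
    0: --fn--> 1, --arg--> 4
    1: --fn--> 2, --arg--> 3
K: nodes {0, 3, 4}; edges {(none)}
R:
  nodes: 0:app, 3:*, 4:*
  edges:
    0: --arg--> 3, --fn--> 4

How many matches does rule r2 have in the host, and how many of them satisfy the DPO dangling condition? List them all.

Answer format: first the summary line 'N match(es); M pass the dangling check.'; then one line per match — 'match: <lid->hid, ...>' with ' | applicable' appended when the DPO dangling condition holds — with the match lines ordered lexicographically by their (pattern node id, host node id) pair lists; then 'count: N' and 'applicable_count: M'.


1 match(es); 1 pass the dangling check.
match: 0->5, 1->3, 2->0, 3->1, 4->4 | applicable
count: 1
applicable_count: 1


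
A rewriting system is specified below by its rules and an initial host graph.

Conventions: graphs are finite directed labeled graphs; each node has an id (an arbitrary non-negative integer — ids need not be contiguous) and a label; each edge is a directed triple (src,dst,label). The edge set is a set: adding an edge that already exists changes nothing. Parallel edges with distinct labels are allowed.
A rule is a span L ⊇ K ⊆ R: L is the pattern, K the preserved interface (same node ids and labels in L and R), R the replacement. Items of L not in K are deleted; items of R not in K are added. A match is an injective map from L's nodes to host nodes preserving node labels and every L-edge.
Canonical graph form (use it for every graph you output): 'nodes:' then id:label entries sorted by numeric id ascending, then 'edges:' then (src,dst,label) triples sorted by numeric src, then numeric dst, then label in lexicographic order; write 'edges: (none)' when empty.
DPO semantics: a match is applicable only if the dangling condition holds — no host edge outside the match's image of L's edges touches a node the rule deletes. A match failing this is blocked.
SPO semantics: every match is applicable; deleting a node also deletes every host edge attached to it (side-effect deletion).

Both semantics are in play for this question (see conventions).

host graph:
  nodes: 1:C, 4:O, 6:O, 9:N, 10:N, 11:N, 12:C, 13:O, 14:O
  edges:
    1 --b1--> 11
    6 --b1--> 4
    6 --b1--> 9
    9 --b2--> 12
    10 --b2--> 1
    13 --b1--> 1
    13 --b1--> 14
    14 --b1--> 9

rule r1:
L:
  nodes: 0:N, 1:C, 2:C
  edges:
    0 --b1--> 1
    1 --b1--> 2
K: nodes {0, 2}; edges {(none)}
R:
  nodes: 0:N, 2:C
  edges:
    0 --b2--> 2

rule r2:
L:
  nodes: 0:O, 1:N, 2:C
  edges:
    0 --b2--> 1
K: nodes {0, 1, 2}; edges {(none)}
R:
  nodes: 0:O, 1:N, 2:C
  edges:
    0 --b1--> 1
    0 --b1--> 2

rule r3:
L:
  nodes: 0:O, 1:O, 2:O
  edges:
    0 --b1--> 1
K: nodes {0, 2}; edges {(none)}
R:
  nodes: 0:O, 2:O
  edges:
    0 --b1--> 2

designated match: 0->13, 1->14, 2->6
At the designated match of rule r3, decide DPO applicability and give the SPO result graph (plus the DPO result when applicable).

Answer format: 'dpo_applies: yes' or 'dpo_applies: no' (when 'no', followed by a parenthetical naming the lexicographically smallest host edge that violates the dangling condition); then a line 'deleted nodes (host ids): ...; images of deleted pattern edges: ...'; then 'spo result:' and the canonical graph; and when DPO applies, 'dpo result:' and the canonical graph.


dpo_applies: no
(the rule deletes node 14, which keeps host edge (14,9,b1) outside the match image — the dangling condition fails, DPO blocks; SPO proceeds and side-deletes such edges)
deleted nodes (host ids): 14; images of deleted pattern edges: (13,14,b1)
spo result:
nodes: 1:C, 4:O, 6:O, 9:N, 10:N, 11:N, 12:C, 13:O
edges: (1,11,b1); (6,4,b1); (6,9,b1); (9,12,b2); (10,1,b2); (13,1,b1); (13,6,b1)


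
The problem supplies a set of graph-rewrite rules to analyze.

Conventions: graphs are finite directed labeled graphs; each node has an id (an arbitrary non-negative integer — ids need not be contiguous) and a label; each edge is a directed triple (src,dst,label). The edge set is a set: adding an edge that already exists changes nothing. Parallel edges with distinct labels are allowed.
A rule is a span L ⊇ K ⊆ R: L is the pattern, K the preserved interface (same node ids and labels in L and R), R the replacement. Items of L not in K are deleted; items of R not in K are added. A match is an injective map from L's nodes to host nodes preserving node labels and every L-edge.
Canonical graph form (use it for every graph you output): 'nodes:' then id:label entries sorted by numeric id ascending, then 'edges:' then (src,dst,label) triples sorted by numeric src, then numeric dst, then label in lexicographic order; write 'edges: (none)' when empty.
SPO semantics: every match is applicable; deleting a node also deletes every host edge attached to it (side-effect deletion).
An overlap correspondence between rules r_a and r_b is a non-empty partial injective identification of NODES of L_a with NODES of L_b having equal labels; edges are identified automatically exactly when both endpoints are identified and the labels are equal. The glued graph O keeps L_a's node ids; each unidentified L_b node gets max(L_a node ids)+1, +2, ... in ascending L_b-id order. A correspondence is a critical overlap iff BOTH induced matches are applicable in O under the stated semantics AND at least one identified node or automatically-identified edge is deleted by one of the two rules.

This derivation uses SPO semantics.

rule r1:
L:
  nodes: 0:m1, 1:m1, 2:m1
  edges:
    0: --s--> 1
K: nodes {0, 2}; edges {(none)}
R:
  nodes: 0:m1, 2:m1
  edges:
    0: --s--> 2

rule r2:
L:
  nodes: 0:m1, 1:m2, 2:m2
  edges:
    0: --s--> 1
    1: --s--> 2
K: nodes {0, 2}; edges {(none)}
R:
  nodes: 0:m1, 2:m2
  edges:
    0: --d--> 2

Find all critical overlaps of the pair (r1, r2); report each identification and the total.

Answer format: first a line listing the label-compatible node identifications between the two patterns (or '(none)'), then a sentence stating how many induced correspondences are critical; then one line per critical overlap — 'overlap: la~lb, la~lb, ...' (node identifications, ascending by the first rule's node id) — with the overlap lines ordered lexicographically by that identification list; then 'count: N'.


label-compatible node identifications between L(r1) and L(r2): 0~0, 1~0, 2~0
1 of the induced correspondences is a critical overlap of r1 and r2.
overlap: 1~0
count: 1


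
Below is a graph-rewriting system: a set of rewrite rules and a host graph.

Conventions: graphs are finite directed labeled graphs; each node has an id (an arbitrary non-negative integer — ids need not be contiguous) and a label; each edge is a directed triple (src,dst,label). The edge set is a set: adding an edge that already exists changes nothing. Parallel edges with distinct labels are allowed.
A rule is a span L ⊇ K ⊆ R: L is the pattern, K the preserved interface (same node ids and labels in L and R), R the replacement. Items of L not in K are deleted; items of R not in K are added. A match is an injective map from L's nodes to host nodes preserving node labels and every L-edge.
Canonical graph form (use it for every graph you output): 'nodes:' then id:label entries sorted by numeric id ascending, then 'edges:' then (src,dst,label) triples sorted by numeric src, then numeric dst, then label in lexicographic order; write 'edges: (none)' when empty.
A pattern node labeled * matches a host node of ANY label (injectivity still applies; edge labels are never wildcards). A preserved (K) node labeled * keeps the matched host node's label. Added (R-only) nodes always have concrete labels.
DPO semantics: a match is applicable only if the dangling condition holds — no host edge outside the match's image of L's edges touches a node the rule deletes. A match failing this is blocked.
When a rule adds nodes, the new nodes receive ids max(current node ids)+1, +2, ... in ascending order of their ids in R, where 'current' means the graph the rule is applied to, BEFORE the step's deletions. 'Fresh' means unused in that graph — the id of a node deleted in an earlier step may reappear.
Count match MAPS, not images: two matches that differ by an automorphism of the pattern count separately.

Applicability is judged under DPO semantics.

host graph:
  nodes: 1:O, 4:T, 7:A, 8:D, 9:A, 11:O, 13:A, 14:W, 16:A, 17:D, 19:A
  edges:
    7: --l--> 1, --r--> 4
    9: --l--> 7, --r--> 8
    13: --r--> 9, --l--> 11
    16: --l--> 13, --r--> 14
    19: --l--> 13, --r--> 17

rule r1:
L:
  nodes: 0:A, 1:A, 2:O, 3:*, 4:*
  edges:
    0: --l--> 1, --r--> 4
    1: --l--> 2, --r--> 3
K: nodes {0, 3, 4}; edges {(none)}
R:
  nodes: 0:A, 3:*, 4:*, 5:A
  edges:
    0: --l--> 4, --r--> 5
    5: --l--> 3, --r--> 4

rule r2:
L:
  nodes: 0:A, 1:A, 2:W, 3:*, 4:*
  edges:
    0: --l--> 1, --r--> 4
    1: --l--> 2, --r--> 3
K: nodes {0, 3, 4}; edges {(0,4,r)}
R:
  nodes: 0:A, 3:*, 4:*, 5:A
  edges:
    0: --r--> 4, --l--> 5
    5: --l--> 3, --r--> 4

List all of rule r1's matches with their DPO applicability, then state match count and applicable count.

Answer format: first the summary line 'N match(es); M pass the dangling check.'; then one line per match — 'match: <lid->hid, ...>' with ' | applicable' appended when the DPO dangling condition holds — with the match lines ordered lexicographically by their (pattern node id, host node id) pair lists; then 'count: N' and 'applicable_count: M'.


3 match(es); 1 pass the dangling check.
match: 0->9, 1->7, 2->1, 3->4, 4->8 | applicable
match: 0->16, 1->13, 2->11, 3->9, 4->14
match: 0->19, 1->13, 2->11, 3->9, 4->17
count: 3
applicable_count: 1


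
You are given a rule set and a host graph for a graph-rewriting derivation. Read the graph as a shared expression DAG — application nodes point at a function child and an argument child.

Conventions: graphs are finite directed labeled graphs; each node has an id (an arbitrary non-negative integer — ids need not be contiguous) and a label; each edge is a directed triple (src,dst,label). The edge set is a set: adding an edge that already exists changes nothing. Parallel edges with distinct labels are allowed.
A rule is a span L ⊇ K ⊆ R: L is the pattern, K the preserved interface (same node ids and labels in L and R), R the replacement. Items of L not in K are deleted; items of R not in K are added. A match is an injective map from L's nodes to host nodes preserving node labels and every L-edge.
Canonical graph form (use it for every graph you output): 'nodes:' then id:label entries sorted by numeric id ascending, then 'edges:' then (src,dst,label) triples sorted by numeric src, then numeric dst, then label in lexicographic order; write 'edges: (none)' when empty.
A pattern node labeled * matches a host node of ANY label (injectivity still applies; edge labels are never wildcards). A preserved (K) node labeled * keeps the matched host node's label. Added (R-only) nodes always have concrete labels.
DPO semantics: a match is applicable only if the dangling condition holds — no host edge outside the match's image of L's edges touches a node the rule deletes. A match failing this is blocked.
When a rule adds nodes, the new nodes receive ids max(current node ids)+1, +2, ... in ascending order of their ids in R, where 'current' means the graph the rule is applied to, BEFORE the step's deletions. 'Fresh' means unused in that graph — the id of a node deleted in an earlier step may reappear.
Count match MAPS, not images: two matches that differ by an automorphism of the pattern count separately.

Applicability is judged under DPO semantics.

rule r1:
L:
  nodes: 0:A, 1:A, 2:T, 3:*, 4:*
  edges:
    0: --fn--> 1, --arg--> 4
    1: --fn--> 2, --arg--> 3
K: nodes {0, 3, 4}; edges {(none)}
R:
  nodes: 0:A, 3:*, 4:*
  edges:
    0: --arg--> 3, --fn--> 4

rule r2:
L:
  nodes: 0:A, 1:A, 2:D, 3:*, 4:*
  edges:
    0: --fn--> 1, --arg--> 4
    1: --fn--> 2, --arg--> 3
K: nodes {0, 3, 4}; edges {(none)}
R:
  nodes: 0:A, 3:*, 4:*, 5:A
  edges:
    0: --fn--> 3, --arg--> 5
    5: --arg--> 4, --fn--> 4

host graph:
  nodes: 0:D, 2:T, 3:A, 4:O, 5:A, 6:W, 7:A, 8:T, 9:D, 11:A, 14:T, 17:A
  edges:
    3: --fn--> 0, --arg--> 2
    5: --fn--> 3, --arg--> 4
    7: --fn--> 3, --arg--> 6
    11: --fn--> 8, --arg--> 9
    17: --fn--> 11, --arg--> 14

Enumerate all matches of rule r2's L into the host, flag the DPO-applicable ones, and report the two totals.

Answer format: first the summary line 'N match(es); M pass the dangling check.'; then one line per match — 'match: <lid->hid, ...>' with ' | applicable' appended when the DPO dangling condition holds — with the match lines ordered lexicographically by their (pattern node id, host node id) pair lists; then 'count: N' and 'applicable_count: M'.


2 match(es); 0 pass the dangling check.
match: 0->5, 1->3, 2->0, 3->2, 4->4
match: 0->7, 1->3, 2->0, 3->2, 4->6
count: 2
applicable_count: 0


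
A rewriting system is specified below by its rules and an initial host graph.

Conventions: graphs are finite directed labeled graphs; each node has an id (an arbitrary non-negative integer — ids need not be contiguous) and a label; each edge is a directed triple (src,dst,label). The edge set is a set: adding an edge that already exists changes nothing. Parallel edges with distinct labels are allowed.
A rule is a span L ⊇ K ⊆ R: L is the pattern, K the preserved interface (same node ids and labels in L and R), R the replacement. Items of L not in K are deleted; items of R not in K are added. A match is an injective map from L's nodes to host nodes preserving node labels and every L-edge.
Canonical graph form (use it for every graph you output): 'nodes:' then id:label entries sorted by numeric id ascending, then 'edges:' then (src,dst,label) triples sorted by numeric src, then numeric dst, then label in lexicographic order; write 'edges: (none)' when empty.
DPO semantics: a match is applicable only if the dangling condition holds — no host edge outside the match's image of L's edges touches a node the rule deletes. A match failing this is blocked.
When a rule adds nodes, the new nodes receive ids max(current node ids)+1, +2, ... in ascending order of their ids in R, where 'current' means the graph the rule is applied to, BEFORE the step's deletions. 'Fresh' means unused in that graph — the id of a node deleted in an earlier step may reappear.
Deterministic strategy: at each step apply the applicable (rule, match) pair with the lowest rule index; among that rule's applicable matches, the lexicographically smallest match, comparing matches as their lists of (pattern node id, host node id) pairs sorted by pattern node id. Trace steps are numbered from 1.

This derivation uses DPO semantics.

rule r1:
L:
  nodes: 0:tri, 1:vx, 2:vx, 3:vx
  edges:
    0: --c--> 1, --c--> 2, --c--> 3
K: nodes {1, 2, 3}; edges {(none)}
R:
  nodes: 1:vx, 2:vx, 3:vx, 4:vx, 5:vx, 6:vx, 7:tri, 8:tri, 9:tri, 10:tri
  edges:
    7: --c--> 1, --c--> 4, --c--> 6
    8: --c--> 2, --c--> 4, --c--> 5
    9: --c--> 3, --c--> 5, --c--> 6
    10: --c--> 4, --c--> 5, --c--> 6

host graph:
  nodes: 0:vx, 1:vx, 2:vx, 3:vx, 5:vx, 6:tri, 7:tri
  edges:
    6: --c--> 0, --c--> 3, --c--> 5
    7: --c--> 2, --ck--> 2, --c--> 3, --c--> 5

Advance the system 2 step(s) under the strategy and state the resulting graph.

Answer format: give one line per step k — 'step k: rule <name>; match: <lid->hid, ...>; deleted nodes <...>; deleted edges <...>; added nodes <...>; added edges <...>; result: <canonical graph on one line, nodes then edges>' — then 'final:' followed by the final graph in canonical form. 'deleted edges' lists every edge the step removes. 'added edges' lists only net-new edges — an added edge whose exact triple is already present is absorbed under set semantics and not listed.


step 1: rule r1; match: 0->6, 1->0, 2->3, 3->5; deleted nodes 6; deleted edges (6,0,c); (6,3,c); (6,5,c); added nodes 8, 9, 10, 11, 12, 13, 14; added edges (11,0,c); (11,8,c); (11,10,c); (12,3,c); (12,8,c); (12,9,c); (13,5,c); (13,9,c); (13,10,c); (14,8,c); (14,9,c); (14,10,c); result: nodes: 0:vx, 1:vx, 2:vx, 3:vx, 5:vx, 7:tri, 8:vx, 9:vx, 10:vx, 11:tri, 12:tri, 13:tri, 14:tri edges: (7,2,c); (7,2,ck); (7,3,c); (7,5,c); (11,0,c); (11,8,c); (11,10,c); (12,3,c); (12,8,c); (12,9,c); (13,5,c); (13,9,c); (13,10,c); (14,8,c); (14,9,c); (14,10,c)
step 2: rule r1; match: 0->11, 1->0, 2->8, 3->10; deleted nodes 11; deleted edges (11,0,c); (11,8,c); (11,10,c); added nodes 15, 16, 17, 18, 19, 20, 21; added edges (18,0,c); (18,15,c); (18,17,c); (19,8,c); (19,15,c); (19,16,c); (20,10,c); (20,16,c); (20,17,c); (21,15,c); (21,16,c); (21,17,c); result: nodes: 0:vx, 1:vx, 2:vx, 3:vx, 5:vx, 7:tri, 8:vx, 9:vx, 10:vx, 12:tri, 13:tri, 14:tri, 15:vx, 16:vx, 17:vx, 18:tri, 19:tri, 20:tri, 21:tri edges: (7,2,c); (7,2,ck); (7,3,c); (7,5,c); (12,3,c); (12,8,c); (12,9,c); (13,5,c); (13,9,c); (13,10,c); (14,8,c); (14,9,c); (14,10,c); (18,0,c); (18,15,c); (18,17,c); (19,8,c); (19,15,c); (19,16,c); (20,10,c); (20,16,c); (20,17,c); (21,15,c); (21,16,c); (21,17,c)
final:
nodes: 0:vx, 1:vx, 2:vx, 3:vx, 5:vx, 7:tri, 8:vx, 9:vx, 10:vx, 12:tri, 13:tri, 14:tri, 15:vx, 16:vx, 17:vx, 18:tri, 19:tri, 20:tri, 21:tri
edges: (7,2,c); (7,2,ck); (7,3,c); (7,5,c); (12,3,c); (12,8,c); (12,9,c); (13,5,c); (13,9,c); (13,10,c); (14,8,c); (14,9,c); (14,10,c); (18,0,c); (18,15,c); (18,17,c); (19,8,c); (19,15,c); (19,16,c); (20,10,c); (20,16,c); (20,17,c); (21,15,c); (21,16,c); (21,17,c)
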